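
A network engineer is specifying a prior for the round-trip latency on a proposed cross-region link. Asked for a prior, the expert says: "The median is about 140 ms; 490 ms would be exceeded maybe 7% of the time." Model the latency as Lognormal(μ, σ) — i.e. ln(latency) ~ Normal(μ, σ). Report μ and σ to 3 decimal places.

μ ≈ 4.942, σ ≈ 0.849

If T ~ Lognormal(μ,σ) then ln T ~ Normal(μ,σ), so the p-quantile of ln T is μ + z_p·σ.
ln(140) = 4.942 and ln(490) = 6.194; z_{0.5} = 0, z_{0.93} = 1.476.
σ = (6.194 − 4.942)/(1.476 − (0)) = 0.849.
μ = 4.942 − (0)·0.849 = 4.942.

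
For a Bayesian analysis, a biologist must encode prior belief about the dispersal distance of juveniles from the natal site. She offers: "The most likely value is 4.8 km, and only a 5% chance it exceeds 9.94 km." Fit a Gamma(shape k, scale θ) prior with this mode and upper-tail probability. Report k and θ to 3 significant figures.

k ≈ 6.22, θ ≈ 0.92

Gamma(k,θ) with k>1 has mode (k−1)θ, so θ = 4.8/(k−1).
Need P(X < 9.94) = 0.95 with θ tied to k this way. Start at k = 2, θ = 4.8: P(X<9.94) ≈ 0.613.
Too low — raise k to concentrate. Iterating converges to k ≈ 6.22.
Then θ = 4.8/(6.22−1) ≈ 0.92.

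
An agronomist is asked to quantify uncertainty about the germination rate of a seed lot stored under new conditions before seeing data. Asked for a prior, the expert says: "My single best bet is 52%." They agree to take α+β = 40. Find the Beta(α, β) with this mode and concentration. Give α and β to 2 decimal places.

For α,β > 1 the Beta mode is (α−1)/(α+β−2). With α+β = 40, the mode is (α−1)/38.
Set (α−1)/38 = 0.52 → α = 1 + 0.52·38 = 20.76.
β = 40 − α = 19.24.

α = 20.76, β = 19.24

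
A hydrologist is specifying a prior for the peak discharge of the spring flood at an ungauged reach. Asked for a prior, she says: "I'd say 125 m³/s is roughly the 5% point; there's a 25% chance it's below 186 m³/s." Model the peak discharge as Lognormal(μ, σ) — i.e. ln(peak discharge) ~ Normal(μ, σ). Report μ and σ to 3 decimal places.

If T ~ Lognormal(μ,σ) then ln T ~ Normal(μ,σ), so the p-quantile of ln T is μ + z_p·σ.
ln(125) = 4.828 and ln(186) = 5.226; z_{0.05} = -1.645, z_{0.25} = -0.6745.
σ = (5.226 − 4.828)/(-0.6745 − (-1.645)) = 0.410.
μ = 4.828 − (-1.645)·0.410 = 5.502.

μ ≈ 5.502, σ ≈ 0.410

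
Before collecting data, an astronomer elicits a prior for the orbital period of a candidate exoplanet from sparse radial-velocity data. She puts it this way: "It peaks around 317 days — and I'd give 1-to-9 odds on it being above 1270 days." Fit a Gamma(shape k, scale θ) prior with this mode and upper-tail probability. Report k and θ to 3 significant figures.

k ≈ 1.95, θ ≈ 332

Gamma(k,θ) with k>1 has mode (k−1)θ, so θ = 317/(k−1).
Need P(X < 1270) = 0.9 with θ tied to k this way. Start at k = 2, θ = 317: P(X<1270) ≈ 0.909.
Too high — lower k to spread out. Iterating converges to k ≈ 1.95.
Then θ = 317/(1.95−1) ≈ 332.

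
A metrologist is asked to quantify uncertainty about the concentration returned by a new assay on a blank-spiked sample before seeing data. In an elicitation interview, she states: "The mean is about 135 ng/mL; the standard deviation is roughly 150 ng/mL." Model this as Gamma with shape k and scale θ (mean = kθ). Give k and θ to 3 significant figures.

For Gamma(k, scale θ): mean = kθ, variance = kθ², so CV = 1/√k.
CV = SD/mean = 150/135 = 1.111, hence k = 1/CV² = 0.81.
Then θ = mean/k = 135/0.81 = 167.

k ≈ 0.81, θ ≈ 167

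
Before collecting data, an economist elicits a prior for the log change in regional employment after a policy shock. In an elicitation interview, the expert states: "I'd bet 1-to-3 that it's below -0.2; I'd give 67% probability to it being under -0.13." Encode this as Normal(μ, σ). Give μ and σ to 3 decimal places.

μ = -0.158, σ = 0.063

The p-quantile of Normal(μ,σ) is μ + z_p·σ, with z_{0.25} = -0.6745 and z_{0.67} = 0.4399.
Eliminate σ: μ = (z₂·x₁ − z₁·x₂)/(z₂ − z₁) = (0.4399·-0.2 − (-0.6745)·-0.13)/1.114 = -0.158.
Then σ = (x₂ − x₁)/(z₂ − z₁) = (-0.13 − -0.2)/1.114 = 0.063.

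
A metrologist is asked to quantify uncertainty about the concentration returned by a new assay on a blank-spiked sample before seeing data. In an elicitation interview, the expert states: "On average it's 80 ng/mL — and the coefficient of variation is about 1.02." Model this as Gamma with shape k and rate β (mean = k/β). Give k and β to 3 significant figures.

k ≈ 0.961, β ≈ 0.012

For Gamma(k, rate β): mean = k/β, variance = k/β², so CV = 1/√k.
CV = 1.02, hence k = 1/CV² = 0.961.
Then β = k/mean = 0.961/80 = 0.012.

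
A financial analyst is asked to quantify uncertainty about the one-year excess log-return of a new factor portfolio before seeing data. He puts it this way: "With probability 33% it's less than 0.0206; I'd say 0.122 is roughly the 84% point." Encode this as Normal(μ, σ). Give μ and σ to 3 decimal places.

μ = 0.052, σ = 0.071

For Normal(μ,σ), the p-quantile is μ + z_p·σ. Here z_{0.33} = -0.4399, z_{0.84} = 0.9945.
So 0.0206 = μ − 0.4399σ and 0.122 = μ + 0.9945σ.
Subtracting: σ = (0.122 − 0.0206)/(0.9945 − (-0.4399)) = 0.071.
Then μ = 0.0206 − (-0.4399)·0.071 = 0.052.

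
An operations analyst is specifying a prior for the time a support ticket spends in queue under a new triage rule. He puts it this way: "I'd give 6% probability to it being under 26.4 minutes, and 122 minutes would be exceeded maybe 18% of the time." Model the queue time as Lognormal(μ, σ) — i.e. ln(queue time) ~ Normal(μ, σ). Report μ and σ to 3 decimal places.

If T ~ Lognormal(μ,σ) then ln T ~ Normal(μ,σ), so the p-quantile of ln T is μ + z_p·σ.
ln(26.4) = 3.273 and ln(122) = 4.804; z_{0.06} = -1.555, z_{0.82} = 0.9154.
σ = (4.804 − 3.273)/(0.9154 − (-1.555)) = 0.620.
μ = 3.273 − (-1.555)·0.620 = 4.237.

μ ≈ 4.237, σ ≈ 0.620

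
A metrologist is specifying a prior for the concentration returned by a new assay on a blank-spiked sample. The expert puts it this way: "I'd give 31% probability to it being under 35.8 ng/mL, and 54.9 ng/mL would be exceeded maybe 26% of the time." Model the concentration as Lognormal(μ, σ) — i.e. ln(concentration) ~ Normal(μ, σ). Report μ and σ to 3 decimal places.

If T ~ Lognormal(μ,σ) then ln T ~ Normal(μ,σ), so the p-quantile of ln T is μ + z_p·σ.
ln(35.8) = 3.578 and ln(54.9) = 4.006; z_{0.31} = -0.4959, z_{0.74} = 0.6433.
σ = (4.006 − 3.578)/(0.6433 − (-0.4959)) = 0.375.
μ = 3.578 − (-0.4959)·0.375 = 3.764.

μ ≈ 3.764, σ ≈ 0.375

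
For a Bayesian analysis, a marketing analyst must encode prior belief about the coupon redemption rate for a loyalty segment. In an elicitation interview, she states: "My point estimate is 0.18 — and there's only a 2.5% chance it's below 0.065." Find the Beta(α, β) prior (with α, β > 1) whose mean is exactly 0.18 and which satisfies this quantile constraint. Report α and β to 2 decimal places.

With mean 0.18 fixed, write α = 0.18s, β = 0.82s where s = α+β.
Need P(θ < 0.065) = 0.025 under Beta(0.18s, 0.82s). Normal approximation: (q−m)/√(m(1−m)/s) ≈ z_{0.025} = -1.96, so s ≈ 0.18·0.82·(-1.96)²/(0.065−0.18)² = 42.9.
At s = 42.9: P(θ<0.065) ≈ 0.007. Adjusting to match 0.025 gives s ≈ 28.73.
So α = 0.18·28.73 ≈ 5.17, β = 0.82·28.73 ≈ 23.56.

α ≈ 5.17, β ≈ 23.56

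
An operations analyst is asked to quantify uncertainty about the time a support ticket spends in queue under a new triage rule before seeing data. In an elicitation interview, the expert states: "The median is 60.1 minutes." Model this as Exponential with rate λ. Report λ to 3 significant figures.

λ ≈ 0.0115

Exponential median = ln 2 / λ, so λ = ln 2 / 60.1 = 0.0115.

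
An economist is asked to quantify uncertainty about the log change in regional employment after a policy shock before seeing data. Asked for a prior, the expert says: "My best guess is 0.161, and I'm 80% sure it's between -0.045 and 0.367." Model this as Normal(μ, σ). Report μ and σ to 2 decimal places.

A symmetric 80% interval runs μ ± z·σ with z = 1.282.
Half-width = 0.206, so σ = 0.206/1.282 = 0.16.
μ is the stated best guess, 0.16.

μ = 0.16, σ = 0.16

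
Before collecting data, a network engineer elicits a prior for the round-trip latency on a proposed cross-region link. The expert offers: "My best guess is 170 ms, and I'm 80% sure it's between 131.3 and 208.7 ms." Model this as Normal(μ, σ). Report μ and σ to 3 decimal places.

μ = 170.000, σ = 30.198

A symmetric 80% interval runs μ ± z·σ with z = 1.282.
Half-width = 38.7, so σ = 38.7/1.282 = 30.198.
μ is the stated best guess, 170.000.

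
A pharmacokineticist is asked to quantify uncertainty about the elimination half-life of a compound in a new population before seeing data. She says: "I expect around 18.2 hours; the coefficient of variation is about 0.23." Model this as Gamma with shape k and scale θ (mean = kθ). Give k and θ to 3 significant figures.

For Gamma(k, scale θ): mean = kθ, variance = kθ², so CV = 1/√k.
CV = 0.23, hence k = 1/CV² = 18.9.
Then θ = mean/k = 18.2/18.9 = 0.963.

k ≈ 18.9, θ ≈ 0.963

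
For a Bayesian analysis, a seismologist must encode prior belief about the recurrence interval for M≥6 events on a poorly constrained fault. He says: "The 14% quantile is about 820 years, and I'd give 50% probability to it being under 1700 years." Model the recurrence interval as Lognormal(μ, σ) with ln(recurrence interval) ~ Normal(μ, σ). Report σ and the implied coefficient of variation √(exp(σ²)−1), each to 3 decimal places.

If T ~ Lognormal(μ,σ) then ln T ~ Normal(μ,σ), so the p-quantile of ln T is μ + z_p·σ.
ln(820) = 6.709 and ln(1700) = 7.438; z_{0.14} = -1.08, z_{0.5} = 0.
σ = (7.438 − 6.709)/(0 − (-1.08)) = 0.675.
μ = 6.709 − (-1.08)·0.675 = 7.438.
CV = √(exp(σ²)−1) = √(exp(0.4555)−1) = 0.760.

σ ≈ 0.675, CV ≈ 0.760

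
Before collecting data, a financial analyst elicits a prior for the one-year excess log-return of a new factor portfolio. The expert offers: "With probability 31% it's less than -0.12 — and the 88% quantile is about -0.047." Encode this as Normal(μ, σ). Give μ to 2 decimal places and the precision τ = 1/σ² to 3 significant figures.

μ = -0.10, τ = 524

For Normal(μ,σ), the p-quantile is μ + z_p·σ. Here z_{0.31} = -0.4959, z_{0.88} = 1.175.
So -0.12 = μ − 0.4959σ and -0.047 = μ + 1.175σ.
Subtracting: σ = (-0.047 − -0.12)/(1.175 − (-0.4959)) = 0.04.
Then μ = -0.12 − (-0.4959)·0.04 = -0.10.
Precision τ = 1/σ² = 1/0.04369² = 524.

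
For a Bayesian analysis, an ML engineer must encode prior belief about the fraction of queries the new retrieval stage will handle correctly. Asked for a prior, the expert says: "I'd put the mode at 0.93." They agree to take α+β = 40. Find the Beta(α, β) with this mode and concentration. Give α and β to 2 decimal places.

α = 36.34, β = 3.66

For α,β > 1 the Beta mode is (α−1)/(α+β−2). With α+β = 40, the mode is (α−1)/38.
Set (α−1)/38 = 0.93 → α = 1 + 0.93·38 = 36.34.
β = 40 − α = 3.66.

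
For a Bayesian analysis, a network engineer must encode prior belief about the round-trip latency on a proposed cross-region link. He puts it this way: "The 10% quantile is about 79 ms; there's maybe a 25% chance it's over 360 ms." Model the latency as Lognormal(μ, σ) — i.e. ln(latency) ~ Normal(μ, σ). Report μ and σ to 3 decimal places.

If T ~ Lognormal(μ,σ) then ln T ~ Normal(μ,σ), so the p-quantile of ln T is μ + z_p·σ.
ln(79) = 4.369 and ln(360) = 5.886; z_{0.1} = -1.282, z_{0.75} = 0.6745.
σ = (5.886 − 4.369)/(0.6745 − (-1.282)) = 0.775.
μ = 4.369 − (-1.282)·0.775 = 5.363.

μ ≈ 5.363, σ ≈ 0.775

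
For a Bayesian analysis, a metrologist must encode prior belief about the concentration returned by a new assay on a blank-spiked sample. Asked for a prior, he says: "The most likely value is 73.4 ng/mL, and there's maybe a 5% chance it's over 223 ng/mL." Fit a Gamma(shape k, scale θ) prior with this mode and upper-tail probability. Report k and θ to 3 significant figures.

Gamma(k,θ) with k>1 has mode (k−1)θ, so θ = 73.4/(k−1).
Need P(X < 223) = 0.95 with θ tied to k this way. Start at k = 2, θ = 73.4: P(X<223) ≈ 0.806.
Too low — raise k to concentrate. Iterating converges to k ≈ 3.14.
Then θ = 73.4/(3.14−1) ≈ 34.3.

k ≈ 3.14, θ ≈ 34.3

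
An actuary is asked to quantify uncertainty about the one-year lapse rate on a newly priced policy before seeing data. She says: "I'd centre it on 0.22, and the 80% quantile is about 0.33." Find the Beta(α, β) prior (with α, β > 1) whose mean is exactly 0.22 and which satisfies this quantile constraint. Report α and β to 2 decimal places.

α ≈ 1.89, β ≈ 6.68

With mean 0.22 fixed, write α = 0.22s, β = 0.78s where s = α+β.
Need P(θ < 0.33) = 0.8 under Beta(0.22s, 0.78s). Normal approximation: (q−m)/√(m(1−m)/s) ≈ z_{0.8} = 0.842, so s ≈ 0.22·0.78·(0.842)²/(0.33−0.22)² = 10.0.
At s = 10.0: P(θ<0.33) ≈ 0.813. Adjusting to match 0.8 gives s ≈ 8.57.
So α = 0.22·8.57 ≈ 1.89, β = 0.78·8.57 ≈ 6.68.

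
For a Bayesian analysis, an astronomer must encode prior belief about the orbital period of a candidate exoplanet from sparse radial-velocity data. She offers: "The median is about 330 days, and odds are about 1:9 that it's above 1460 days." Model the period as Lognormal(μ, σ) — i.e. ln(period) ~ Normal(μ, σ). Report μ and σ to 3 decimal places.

μ ≈ 5.799, σ ≈ 1.160

If T ~ Lognormal(μ,σ) then ln T ~ Normal(μ,σ), so the p-quantile of ln T is μ + z_p·σ.
ln(330) = 5.799 and ln(1460) = 7.286; z_{0.5} = 0, z_{0.9} = 1.282.
σ = (7.286 − 5.799)/(1.282 − (0)) = 1.160.
μ = 5.799 − (0)·1.160 = 5.799.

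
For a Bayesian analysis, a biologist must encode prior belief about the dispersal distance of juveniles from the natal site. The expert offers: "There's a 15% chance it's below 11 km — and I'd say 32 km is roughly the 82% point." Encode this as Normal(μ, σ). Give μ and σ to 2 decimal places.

μ = 22.15, σ = 10.76

The p-quantile of Normal(μ,σ) is μ + z_p·σ, with z_{0.15} = -1.036 and z_{0.82} = 0.9154.
Eliminate σ: μ = (z₂·x₁ − z₁·x₂)/(z₂ − z₁) = (0.9154·11 − (-1.036)·32)/1.952 = 22.15.
Then σ = (x₂ − x₁)/(z₂ − z₁) = (32 − 11)/1.952 = 10.76.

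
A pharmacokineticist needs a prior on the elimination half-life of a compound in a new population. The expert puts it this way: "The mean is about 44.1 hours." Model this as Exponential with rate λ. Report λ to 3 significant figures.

Exponential mean = 1/λ, so λ = 1/44.1 = 0.0227.

λ ≈ 0.0227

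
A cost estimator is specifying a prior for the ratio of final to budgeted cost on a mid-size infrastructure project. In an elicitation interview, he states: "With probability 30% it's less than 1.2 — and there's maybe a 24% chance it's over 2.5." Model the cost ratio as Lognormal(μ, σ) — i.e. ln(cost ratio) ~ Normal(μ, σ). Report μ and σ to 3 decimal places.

If T ~ Lognormal(μ,σ) then ln T ~ Normal(μ,σ), so the p-quantile of ln T is μ + z_p·σ.
ln(1.2) = 0.1823 and ln(2.5) = 0.9163; z_{0.3} = -0.5244, z_{0.76} = 0.7063.
σ = (0.9163 − 0.1823)/(0.7063 − (-0.5244)) = 0.596.
μ = 0.1823 − (-0.5244)·0.596 = 0.495.

μ ≈ 0.495, σ ≈ 0.596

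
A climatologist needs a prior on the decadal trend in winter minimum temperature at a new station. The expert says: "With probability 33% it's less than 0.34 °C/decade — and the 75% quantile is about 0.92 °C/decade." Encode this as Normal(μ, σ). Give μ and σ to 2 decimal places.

For Normal(μ,σ), the p-quantile is μ + z_p·σ. Here z_{0.33} = -0.4399, z_{0.75} = 0.6745.
So 0.34 = μ − 0.4399σ and 0.92 = μ + 0.6745σ.
Subtracting: σ = (0.92 − 0.34)/(0.6745 − (-0.4399)) = 0.52.
Then μ = 0.34 − (-0.4399)·0.52 = 0.57.

μ = 0.57, σ = 0.52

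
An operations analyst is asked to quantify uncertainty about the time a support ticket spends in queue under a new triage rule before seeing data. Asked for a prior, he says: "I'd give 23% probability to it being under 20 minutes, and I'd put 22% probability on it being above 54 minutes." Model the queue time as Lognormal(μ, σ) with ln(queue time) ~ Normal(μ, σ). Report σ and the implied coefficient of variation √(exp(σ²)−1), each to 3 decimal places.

σ ≈ 0.657, CV ≈ 0.735

If T ~ Lognormal(μ,σ) then ln T ~ Normal(μ,σ), so the p-quantile of ln T is μ + z_p·σ.
ln(20) = 2.996 and ln(54) = 3.989; z_{0.23} = -0.7388, z_{0.78} = 0.7722.
σ = (3.989 − 2.996)/(0.7722 − (-0.7388)) = 0.657.
μ = 2.996 − (-0.7388)·0.657 = 3.481.
CV = √(exp(σ²)−1) = √(exp(0.4321)−1) = 0.735.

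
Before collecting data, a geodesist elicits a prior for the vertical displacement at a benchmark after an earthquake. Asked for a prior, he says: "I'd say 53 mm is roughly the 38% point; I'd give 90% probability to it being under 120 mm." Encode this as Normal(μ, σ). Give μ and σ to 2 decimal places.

For Normal(μ,σ), the p-quantile is μ + z_p·σ. Here z_{0.38} = -0.3055, z_{0.9} = 1.282.
So 53 = μ − 0.3055σ and 120 = μ + 1.282σ.
Subtracting: σ = (120 − 53)/(1.282 − (-0.3055)) = 42.22.
Then μ = 53 − (-0.3055)·42.22 = 65.90.

μ = 65.90, σ = 42.22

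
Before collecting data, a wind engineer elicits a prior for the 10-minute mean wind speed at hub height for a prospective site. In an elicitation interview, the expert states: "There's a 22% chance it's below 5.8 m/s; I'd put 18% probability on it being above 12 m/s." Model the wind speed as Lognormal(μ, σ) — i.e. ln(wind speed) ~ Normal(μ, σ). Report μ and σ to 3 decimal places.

If T ~ Lognormal(μ,σ) then ln T ~ Normal(μ,σ), so the p-quantile of ln T is μ + z_p·σ.
ln(5.8) = 1.758 and ln(12) = 2.485; z_{0.22} = -0.7722, z_{0.82} = 0.9154.
σ = (2.485 − 1.758)/(0.9154 − (-0.7722)) = 0.431.
μ = 1.758 − (-0.7722)·0.431 = 2.091.

μ ≈ 2.091, σ ≈ 0.431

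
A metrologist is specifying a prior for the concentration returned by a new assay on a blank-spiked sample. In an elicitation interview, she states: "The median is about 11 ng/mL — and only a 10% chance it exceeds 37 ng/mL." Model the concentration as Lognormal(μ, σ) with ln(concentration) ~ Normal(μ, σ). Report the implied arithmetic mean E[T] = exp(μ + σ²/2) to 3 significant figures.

E[T] ≈ 17.2 ng/mL

If T ~ Lognormal(μ,σ) then ln T ~ Normal(μ,σ), so the p-quantile of ln T is μ + z_p·σ.
ln(11) = 2.398 and ln(37) = 3.611; z_{0.5} = 0, z_{0.9} = 1.282.
σ = (3.611 − 2.398)/(1.282 − (0)) = 0.947.
μ = 2.398 − (0)·0.947 = 2.398.
E[T] = exp(μ + σ²/2) = exp(2.398 + 0.4480) = 17.2 ng/mL.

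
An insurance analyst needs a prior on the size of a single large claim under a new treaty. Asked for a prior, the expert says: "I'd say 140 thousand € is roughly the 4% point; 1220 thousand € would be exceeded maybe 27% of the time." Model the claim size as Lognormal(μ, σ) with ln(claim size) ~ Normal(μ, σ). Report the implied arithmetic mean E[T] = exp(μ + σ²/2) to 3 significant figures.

E[T] ≈ 1060 thousand €

If T ~ Lognormal(μ,σ) then ln T ~ Normal(μ,σ), so the p-quantile of ln T is μ + z_p·σ.
ln(140) = 4.942 and ln(1220) = 7.107; z_{0.04} = -1.751, z_{0.73} = 0.6128.
σ = (7.107 − 4.942)/(0.6128 − (-1.751)) = 0.916.
μ = 4.942 − (-1.751)·0.916 = 6.545.
E[T] = exp(μ + σ²/2) = exp(6.545 + 0.4195) = 1060 thousand €.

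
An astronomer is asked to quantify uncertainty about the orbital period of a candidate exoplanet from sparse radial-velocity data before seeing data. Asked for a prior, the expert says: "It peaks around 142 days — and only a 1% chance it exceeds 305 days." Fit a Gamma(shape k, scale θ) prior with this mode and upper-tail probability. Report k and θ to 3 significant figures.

Gamma(k,θ) with k>1 has mode (k−1)θ, so θ = 142/(k−1).
Need P(X < 305) = 0.99 with θ tied to k this way. Start at k = 2, θ = 142: P(X<305) ≈ 0.633.
Too low — raise k to concentrate. Iterating converges to k ≈ 9.29.
Then θ = 142/(9.29−1) ≈ 17.1.

k ≈ 9.29, θ ≈ 17.1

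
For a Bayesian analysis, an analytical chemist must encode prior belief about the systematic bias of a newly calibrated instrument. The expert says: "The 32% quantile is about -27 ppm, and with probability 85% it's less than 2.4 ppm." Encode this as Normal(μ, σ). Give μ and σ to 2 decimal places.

μ = -17.86, σ = 19.55

The p-quantile of Normal(μ,σ) is μ + z_p·σ, with z_{0.32} = -0.4677 and z_{0.85} = 1.036.
Eliminate σ: μ = (z₂·x₁ − z₁·x₂)/(z₂ − z₁) = (1.036·-27 − (-0.4677)·2.4)/1.504 = -17.86.
Then σ = (x₂ − x₁)/(z₂ − z₁) = (2.4 − -27)/1.504 = 19.55.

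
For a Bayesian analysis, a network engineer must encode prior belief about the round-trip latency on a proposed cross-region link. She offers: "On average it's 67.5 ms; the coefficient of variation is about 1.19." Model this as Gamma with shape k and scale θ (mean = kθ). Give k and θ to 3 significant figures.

For Gamma(k, scale θ): mean = kθ, variance = kθ², so CV = 1/√k.
CV = 1.19, hence k = 1/CV² = 0.706.
Then θ = mean/k = 67.5/0.706 = 95.6.

k ≈ 0.706, θ ≈ 95.6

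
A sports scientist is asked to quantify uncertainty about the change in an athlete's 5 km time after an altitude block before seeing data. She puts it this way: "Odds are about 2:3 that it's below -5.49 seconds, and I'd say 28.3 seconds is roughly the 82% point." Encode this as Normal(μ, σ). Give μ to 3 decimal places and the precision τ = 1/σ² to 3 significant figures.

μ = 1.835, τ = 0.0012

The p-quantile of Normal(μ,σ) is μ + z_p·σ, with z_{0.4} = -0.2533 and z_{0.82} = 0.9154.
Eliminate σ: μ = (z₂·x₁ − z₁·x₂)/(z₂ − z₁) = (0.9154·-5.49 − (-0.2533)·28.3)/1.169 = 1.835.
Then σ = (x₂ − x₁)/(z₂ − z₁) = (28.3 − -5.49)/1.169 = 28.912.
Precision τ = 1/σ² = 1/28.91² = 0.0012.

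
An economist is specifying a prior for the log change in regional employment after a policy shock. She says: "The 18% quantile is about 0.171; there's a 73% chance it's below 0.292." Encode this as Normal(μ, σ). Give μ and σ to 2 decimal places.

For Normal(μ,σ), the p-quantile is μ + z_p·σ. Here z_{0.18} = -0.9154, z_{0.73} = 0.6128.
So 0.171 = μ − 0.9154σ and 0.292 = μ + 0.6128σ.
Subtracting: σ = (0.292 − 0.171)/(0.6128 − (-0.9154)) = 0.08.
Then μ = 0.171 − (-0.9154)·0.08 = 0.24.

μ = 0.24, σ = 0.08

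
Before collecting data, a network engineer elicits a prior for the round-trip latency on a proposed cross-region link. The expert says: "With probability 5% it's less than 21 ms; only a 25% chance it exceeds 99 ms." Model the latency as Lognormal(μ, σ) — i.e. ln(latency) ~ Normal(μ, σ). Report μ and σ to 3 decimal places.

μ ≈ 4.144, σ ≈ 0.669

If T ~ Lognormal(μ,σ) then ln T ~ Normal(μ,σ), so the p-quantile of ln T is μ + z_p·σ.
ln(21) = 3.045 and ln(99) = 4.595; z_{0.05} = -1.645, z_{0.75} = 0.6745.
σ = (4.595 − 3.045)/(0.6745 − (-1.645)) = 0.669.
μ = 3.045 − (-1.645)·0.669 = 4.144.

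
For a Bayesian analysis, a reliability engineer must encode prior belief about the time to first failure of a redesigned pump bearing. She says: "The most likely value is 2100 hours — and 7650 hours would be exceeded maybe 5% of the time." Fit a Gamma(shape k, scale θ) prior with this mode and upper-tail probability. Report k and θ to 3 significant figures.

k ≈ 2.53, θ ≈ 1370

Gamma(k,θ) with k>1 has mode (k−1)θ, so θ = 2100/(k−1).
Need P(X < 7650) = 0.95 with θ tied to k this way. Start at k = 2, θ = 2100: P(X<7650) ≈ 0.878.
Too low — raise k to concentrate. Iterating converges to k ≈ 2.53.
Then θ = 2100/(2.53−1) ≈ 1370.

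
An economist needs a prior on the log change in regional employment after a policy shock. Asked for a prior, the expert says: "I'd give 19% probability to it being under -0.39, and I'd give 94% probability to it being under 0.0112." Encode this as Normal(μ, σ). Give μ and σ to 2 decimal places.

μ = -0.25, σ = 0.16

The p-quantile of Normal(μ,σ) is μ + z_p·σ, with z_{0.19} = -0.8779 and z_{0.94} = 1.555.
Eliminate σ: μ = (z₂·x₁ − z₁·x₂)/(z₂ − z₁) = (1.555·-0.39 − (-0.8779)·0.0112)/2.433 = -0.25.
Then σ = (x₂ − x₁)/(z₂ − z₁) = (0.0112 − -0.39)/2.433 = 0.16.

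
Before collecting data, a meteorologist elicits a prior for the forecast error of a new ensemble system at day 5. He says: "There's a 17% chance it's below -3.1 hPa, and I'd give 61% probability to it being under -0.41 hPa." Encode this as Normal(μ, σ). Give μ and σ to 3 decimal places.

μ = -1.019, σ = 2.181

For Normal(μ,σ), the p-quantile is μ + z_p·σ. Here z_{0.17} = -0.9542, z_{0.61} = 0.2793.
So -3.1 = μ − 0.9542σ and -0.41 = μ + 0.2793σ.
Subtracting: σ = (-0.41 − -3.1)/(0.2793 − (-0.9542)) = 2.181.
Then μ = -3.1 − (-0.9542)·2.181 = -1.019.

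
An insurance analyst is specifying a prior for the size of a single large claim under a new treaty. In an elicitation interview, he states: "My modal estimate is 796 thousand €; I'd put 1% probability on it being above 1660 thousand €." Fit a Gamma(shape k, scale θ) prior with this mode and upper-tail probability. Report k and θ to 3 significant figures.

Gamma(k,θ) with k>1 has mode (k−1)θ, so θ = 796/(k−1).
Need P(X < 1660) = 0.99 with θ tied to k this way. Start at k = 2, θ = 796: P(X<1660) ≈ 0.617.
Too low — raise k to concentrate. Iterating converges to k ≈ 10.
Then θ = 796/(10−1) ≈ 88.2.

k ≈ 10, θ ≈ 88.2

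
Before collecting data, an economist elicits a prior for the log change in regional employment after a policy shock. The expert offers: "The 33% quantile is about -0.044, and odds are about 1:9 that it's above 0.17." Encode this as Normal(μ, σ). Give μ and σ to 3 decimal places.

μ = 0.011, σ = 0.124

The p-quantile of Normal(μ,σ) is μ + z_p·σ, with z_{0.33} = -0.4399 and z_{0.9} = 1.282.
Eliminate σ: μ = (z₂·x₁ − z₁·x₂)/(z₂ − z₁) = (1.282·-0.044 − (-0.4399)·0.17)/1.721 = 0.011.
Then σ = (x₂ − x₁)/(z₂ − z₁) = (0.17 − -0.044)/1.721 = 0.124.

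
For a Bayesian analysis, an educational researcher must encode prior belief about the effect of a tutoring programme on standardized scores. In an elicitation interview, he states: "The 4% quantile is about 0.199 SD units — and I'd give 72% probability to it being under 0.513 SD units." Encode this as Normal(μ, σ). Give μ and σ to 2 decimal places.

μ = 0.43, σ = 0.13

The p-quantile of Normal(μ,σ) is μ + z_p·σ, with z_{0.04} = -1.751 and z_{0.72} = 0.5828.
Eliminate σ: μ = (z₂·x₁ − z₁·x₂)/(z₂ − z₁) = (0.5828·0.199 − (-1.751)·0.513)/2.334 = 0.43.
Then σ = (x₂ − x₁)/(z₂ − z₁) = (0.513 − 0.199)/2.334 = 0.13.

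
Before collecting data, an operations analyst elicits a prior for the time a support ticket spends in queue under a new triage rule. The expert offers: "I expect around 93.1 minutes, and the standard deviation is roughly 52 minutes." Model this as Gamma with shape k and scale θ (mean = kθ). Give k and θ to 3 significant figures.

For Gamma(k, scale θ): mean = kθ, variance = kθ², so CV = 1/√k.
CV = SD/mean = 52/93.1 = 0.5585, hence k = 1/CV² = 3.21.
Then θ = mean/k = 93.1/3.21 = 29.

k ≈ 3.21, θ ≈ 29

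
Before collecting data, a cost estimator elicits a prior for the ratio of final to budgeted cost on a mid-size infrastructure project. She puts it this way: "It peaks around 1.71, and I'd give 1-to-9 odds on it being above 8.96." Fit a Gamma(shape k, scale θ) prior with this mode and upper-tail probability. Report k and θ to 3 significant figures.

Gamma(k,θ) with k>1 has mode (k−1)θ, so θ = 1.71/(k−1).
Need P(X < 8.96) = 0.9 with θ tied to k this way. Start at k = 2, θ = 1.71: P(X<8.96) ≈ 0.967.
Too high — lower k to spread out. Iterating converges to k ≈ 1.64.
Then θ = 1.71/(1.64−1) ≈ 2.68.

k ≈ 1.64, θ ≈ 2.68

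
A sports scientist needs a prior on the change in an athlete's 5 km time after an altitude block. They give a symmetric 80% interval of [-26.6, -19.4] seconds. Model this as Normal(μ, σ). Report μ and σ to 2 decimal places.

μ = -23.00, σ = 2.81

A symmetric 80% interval runs μ ± z·σ with z = 1.282.
Half-width = 3.6, so σ = 3.6/1.282 = 2.81.
μ is the interval midpoint, -23.00.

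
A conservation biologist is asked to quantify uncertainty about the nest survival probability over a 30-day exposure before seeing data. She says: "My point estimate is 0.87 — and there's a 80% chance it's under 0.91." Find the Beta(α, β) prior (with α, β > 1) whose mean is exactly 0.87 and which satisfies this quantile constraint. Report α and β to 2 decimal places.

α ≈ 45.21, β ≈ 6.75

With mean 0.87 fixed, write α = 0.87s, β = 0.13s where s = α+β.
Need P(θ < 0.91) = 0.8 under Beta(0.87s, 0.13s). Normal approximation: (q−m)/√(m(1−m)/s) ≈ z_{0.8} = 0.842, so s ≈ 0.87·0.13·(0.842)²/(0.91−0.87)² = 50.1.
At s = 50.1: P(θ<0.91) ≈ 0.794. Adjusting to match 0.8 gives s ≈ 51.96.
So α = 0.87·51.96 ≈ 45.21, β = 0.13·51.96 ≈ 6.75.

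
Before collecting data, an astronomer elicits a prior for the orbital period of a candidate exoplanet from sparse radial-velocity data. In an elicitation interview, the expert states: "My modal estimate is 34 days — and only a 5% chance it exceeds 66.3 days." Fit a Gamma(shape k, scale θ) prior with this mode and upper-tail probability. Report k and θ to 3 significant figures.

Gamma(k,θ) with k>1 has mode (k−1)θ, so θ = 34/(k−1).
Need P(X < 66.3) = 0.95 with θ tied to k this way. Start at k = 2, θ = 34: P(X<66.3) ≈ 0.580.
Too low — raise k to concentrate. Iterating converges to k ≈ 7.22.
Then θ = 34/(7.22−1) ≈ 5.46.

k ≈ 7.22, θ ≈ 5.46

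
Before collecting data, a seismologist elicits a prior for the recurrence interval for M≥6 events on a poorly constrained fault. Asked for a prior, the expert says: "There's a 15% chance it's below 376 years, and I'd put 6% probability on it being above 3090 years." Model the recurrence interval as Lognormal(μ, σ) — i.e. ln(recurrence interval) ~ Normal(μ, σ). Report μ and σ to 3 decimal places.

μ ≈ 6.772, σ ≈ 0.813

If T ~ Lognormal(μ,σ) then ln T ~ Normal(μ,σ), so the p-quantile of ln T is μ + z_p·σ.
ln(376) = 5.93 and ln(3090) = 8.036; z_{0.15} = -1.036, z_{0.94} = 1.555.
σ = (8.036 − 5.93)/(1.555 − (-1.036)) = 0.813.
μ = 5.93 − (-1.036)·0.813 = 6.772.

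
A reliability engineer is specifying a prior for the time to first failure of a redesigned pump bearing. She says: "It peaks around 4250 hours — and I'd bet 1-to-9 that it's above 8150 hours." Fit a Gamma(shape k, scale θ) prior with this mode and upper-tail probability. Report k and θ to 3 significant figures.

Gamma(k,θ) with k>1 has mode (k−1)θ, so θ = 4250/(k−1).
Need P(X < 8150) = 0.9 with θ tied to k this way. Start at k = 2, θ = 4250: P(X<8150) ≈ 0.571.
Too low — raise k to concentrate. Iterating converges to k ≈ 5.51.
Then θ = 4250/(5.51−1) ≈ 942.

k ≈ 5.51, θ ≈ 942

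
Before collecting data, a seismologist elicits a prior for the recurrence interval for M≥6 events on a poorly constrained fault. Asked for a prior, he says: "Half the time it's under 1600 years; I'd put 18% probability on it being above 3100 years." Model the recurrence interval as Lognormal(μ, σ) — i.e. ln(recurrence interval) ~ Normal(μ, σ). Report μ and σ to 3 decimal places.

μ ≈ 7.378, σ ≈ 0.723

If T ~ Lognormal(μ,σ) then ln T ~ Normal(μ,σ), so the p-quantile of ln T is μ + z_p·σ.
ln(1600) = 7.378 and ln(3100) = 8.039; z_{0.5} = 0, z_{0.82} = 0.9154.
σ = (8.039 − 7.378)/(0.9154 − (0)) = 0.723.
μ = 7.378 − (0)·0.723 = 7.378.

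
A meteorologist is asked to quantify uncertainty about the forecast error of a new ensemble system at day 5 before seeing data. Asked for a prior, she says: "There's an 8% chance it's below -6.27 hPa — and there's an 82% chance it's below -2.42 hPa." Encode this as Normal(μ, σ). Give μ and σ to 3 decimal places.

μ = -3.939, σ = 1.659

For Normal(μ,σ), the p-quantile is μ + z_p·σ. Here z_{0.08} = -1.405, z_{0.82} = 0.9154.
So -6.27 = μ − 1.405σ and -2.42 = μ + 0.9154σ.
Subtracting: σ = (-2.42 − -6.27)/(0.9154 − (-1.405)) = 1.659.
Then μ = -6.27 − (-1.405)·1.659 = -3.939.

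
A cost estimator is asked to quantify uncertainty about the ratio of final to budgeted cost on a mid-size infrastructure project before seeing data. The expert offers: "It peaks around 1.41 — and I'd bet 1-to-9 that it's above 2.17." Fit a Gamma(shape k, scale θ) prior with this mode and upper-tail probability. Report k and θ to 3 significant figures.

Gamma(k,θ) with k>1 has mode (k−1)θ, so θ = 1.41/(k−1).
Need P(X < 2.17) = 0.9 with θ tied to k this way. Start at k = 2, θ = 1.41: P(X<2.17) ≈ 0.455.
Too low — raise k to concentrate. Iterating converges to k ≈ 11.
Then θ = 1.41/(11−1) ≈ 0.14.

k ≈ 11, θ ≈ 0.14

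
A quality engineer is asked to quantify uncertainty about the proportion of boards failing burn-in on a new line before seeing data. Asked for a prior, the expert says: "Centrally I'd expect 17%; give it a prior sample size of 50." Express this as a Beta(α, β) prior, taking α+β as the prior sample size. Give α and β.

α = 8.5, β = 41.5

Under the effective-sample-size interpretation, Beta(α, β) has prior mean α/(α+β) and prior sample size α+β.
So α+β = 50 and α/(α+β) = 0.17, giving α = 0.17·50 = 8.5 and β = 50 − 8.5 = 41.5.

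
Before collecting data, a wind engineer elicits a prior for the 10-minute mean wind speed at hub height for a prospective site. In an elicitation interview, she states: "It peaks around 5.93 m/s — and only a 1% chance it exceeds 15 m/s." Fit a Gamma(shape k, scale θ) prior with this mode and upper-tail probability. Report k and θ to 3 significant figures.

k ≈ 6.44, θ ≈ 1.09

Gamma(k,θ) with k>1 has mode (k−1)θ, so θ = 5.93/(k−1).
Need P(X < 15) = 0.99 with θ tied to k this way. Start at k = 2, θ = 5.93: P(X<15) ≈ 0.719.
Too low — raise k to concentrate. Iterating converges to k ≈ 6.44.
Then θ = 5.93/(6.44−1) ≈ 1.09.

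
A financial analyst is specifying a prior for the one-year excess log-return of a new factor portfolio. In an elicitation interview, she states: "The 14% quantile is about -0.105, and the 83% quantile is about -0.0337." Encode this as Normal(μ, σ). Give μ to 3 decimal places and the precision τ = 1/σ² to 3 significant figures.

μ = -0.067, τ = 814

The p-quantile of Normal(μ,σ) is μ + z_p·σ, with z_{0.14} = -1.08 and z_{0.83} = 0.9542.
Eliminate σ: μ = (z₂·x₁ − z₁·x₂)/(z₂ − z₁) = (0.9542·-0.105 − (-1.08)·-0.0337)/2.034 = -0.067.
Then σ = (x₂ − x₁)/(z₂ − z₁) = (-0.0337 − -0.105)/2.034 = 0.035.
Precision τ = 1/σ² = 1/0.03505² = 814.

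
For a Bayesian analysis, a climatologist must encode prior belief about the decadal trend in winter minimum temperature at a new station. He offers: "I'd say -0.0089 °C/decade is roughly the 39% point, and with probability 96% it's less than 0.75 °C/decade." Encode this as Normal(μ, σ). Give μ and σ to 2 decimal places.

μ = 0.10, σ = 0.37

For Normal(μ,σ), the p-quantile is μ + z_p·σ. Here z_{0.39} = -0.2793, z_{0.96} = 1.751.
So -0.0089 = μ − 0.2793σ and 0.75 = μ + 1.751σ.
Subtracting: σ = (0.75 − -0.0089)/(1.751 − (-0.2793)) = 0.37.
Then μ = -0.0089 − (-0.2793)·0.37 = 0.10.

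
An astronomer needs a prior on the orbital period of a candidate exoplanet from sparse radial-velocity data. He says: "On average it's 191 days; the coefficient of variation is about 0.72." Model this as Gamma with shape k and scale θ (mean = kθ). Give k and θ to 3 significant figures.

For Gamma(k, scale θ): mean = kθ, variance = kθ², so CV = 1/√k.
CV = 0.72, hence k = 1/CV² = 1.93.
Then θ = mean/k = 191/1.93 = 99.

k ≈ 1.93, θ ≈ 99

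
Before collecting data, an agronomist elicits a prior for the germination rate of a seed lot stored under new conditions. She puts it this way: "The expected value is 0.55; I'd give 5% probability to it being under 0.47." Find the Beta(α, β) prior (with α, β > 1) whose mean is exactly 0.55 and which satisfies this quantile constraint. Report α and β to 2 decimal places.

α ≈ 57.86, β ≈ 47.34

With mean 0.55 fixed, write α = 0.55s, β = 0.45s where s = α+β.
Need P(θ < 0.47) = 0.05 under Beta(0.55s, 0.45s). Normal approximation: (q−m)/√(m(1−m)/s) ≈ z_{0.05} = -1.64, so s ≈ 0.55·0.45·(-1.64)²/(0.47−0.55)² = 104.6.
At s = 104.6: P(θ<0.47) ≈ 0.050. Adjusting to match 0.05 gives s ≈ 105.19.
So α = 0.55·105.19 ≈ 57.86, β = 0.45·105.19 ≈ 47.34.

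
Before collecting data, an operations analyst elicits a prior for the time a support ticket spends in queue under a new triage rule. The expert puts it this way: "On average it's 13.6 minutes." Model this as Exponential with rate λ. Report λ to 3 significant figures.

Exponential mean = 1/λ, so λ = 1/13.6 = 0.0735.

λ ≈ 0.0735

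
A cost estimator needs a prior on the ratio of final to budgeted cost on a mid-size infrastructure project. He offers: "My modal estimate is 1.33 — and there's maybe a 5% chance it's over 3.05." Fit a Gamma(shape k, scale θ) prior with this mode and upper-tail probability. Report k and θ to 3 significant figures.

k ≈ 4.98, θ ≈ 0.334

Gamma(k,θ) with k>1 has mode (k−1)θ, so θ = 1.33/(k−1).
Need P(X < 3.05) = 0.95 with θ tied to k this way. Start at k = 2, θ = 1.33: P(X<3.05) ≈ 0.668.
Too low — raise k to concentrate. Iterating converges to k ≈ 4.98.
Then θ = 1.33/(4.98−1) ≈ 0.334.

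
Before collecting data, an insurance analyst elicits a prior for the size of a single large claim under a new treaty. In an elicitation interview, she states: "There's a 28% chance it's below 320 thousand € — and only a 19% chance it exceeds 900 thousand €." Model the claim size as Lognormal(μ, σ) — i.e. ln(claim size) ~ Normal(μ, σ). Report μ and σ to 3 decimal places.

If T ~ Lognormal(μ,σ) then ln T ~ Normal(μ,σ), so the p-quantile of ln T is μ + z_p·σ.
ln(320) = 5.768 and ln(900) = 6.802; z_{0.28} = -0.5828, z_{0.81} = 0.8779.
σ = (6.802 − 5.768)/(0.8779 − (-0.5828)) = 0.708.
μ = 5.768 − (-0.5828)·0.708 = 6.181.

μ ≈ 6.181, σ ≈ 0.708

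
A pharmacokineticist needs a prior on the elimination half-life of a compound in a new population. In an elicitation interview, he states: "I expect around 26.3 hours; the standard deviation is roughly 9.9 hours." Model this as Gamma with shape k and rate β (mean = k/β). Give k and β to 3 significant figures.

k ≈ 7.06, β ≈ 0.268

For Gamma(k, rate β): mean = k/β, variance = k/β², so CV = 1/√k.
CV = SD/mean = 9.9/26.3 = 0.3764, hence k = 1/CV² = 7.06.
Then β = k/mean = 7.06/26.3 = 0.268.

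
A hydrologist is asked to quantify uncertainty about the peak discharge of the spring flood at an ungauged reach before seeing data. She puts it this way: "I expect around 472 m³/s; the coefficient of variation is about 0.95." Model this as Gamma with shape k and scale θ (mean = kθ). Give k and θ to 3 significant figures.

For Gamma(k, scale θ): mean = kθ, variance = kθ², so CV = 1/√k.
CV = 0.95, hence k = 1/CV² = 1.11.
Then θ = mean/k = 472/1.11 = 426.

k ≈ 1.11, θ ≈ 426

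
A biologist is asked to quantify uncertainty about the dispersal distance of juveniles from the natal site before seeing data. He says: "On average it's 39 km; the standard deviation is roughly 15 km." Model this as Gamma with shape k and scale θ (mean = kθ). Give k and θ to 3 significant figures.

For Gamma(k, scale θ): mean = kθ, variance = kθ², so CV = 1/√k.
CV = SD/mean = 15/39 = 0.3846, hence k = 1/CV² = 6.76.
Then θ = mean/k = 39/6.76 = 5.77.

k ≈ 6.76, θ ≈ 5.77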